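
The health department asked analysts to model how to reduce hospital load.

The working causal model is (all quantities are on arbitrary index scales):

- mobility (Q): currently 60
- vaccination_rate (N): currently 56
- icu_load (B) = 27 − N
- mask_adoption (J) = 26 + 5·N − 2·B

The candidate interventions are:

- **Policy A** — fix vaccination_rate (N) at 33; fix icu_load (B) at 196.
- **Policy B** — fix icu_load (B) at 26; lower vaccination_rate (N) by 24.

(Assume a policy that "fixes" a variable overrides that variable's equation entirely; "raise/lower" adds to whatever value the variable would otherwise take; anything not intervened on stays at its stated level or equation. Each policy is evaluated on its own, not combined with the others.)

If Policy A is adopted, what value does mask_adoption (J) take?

-201

Policy A (N := 33, B := 196):
  N = 33
  B = 196
  J = 26 + 5·33 − 2·196 = -201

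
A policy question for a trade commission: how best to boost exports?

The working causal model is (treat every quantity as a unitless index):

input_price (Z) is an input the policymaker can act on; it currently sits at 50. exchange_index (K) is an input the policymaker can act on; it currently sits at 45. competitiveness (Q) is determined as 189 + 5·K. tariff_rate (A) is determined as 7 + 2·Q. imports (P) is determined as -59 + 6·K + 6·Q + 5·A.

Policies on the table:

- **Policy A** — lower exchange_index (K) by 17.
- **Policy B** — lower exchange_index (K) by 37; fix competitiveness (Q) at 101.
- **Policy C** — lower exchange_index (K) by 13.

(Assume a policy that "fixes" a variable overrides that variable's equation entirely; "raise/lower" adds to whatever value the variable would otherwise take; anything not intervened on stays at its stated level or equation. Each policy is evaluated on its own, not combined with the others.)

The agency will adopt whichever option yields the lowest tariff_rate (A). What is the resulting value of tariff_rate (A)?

Policy A (K − 17):
  K = 45 − 17 = 28
  Q = 189 + 5·28 = 329
  A = 7 + 2·329 = 665
Policy B (K − 37, Q := 101):
  K = 45 − 37 = 8
  Q = 101
  A = 7 + 2·101 = 209
Policy C (K − 13):
  K = 45 − 13 = 32
  Q = 189 + 5·32 = 349
  A = 7 + 2·349 = 705
Comparing — Policy A: A=665, Policy B: A=209, Policy C: A=705. Lowest is 209 (Policy B).

209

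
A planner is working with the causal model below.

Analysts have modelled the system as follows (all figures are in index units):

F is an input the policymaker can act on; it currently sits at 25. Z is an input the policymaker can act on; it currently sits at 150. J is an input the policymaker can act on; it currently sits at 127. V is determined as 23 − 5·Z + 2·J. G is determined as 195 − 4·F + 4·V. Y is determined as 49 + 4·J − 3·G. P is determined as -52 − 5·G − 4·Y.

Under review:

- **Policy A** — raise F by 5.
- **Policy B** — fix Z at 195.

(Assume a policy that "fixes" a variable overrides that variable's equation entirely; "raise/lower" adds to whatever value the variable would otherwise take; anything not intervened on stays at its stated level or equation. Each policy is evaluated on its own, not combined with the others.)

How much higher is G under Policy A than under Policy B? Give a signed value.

Policy A (F + 5):
  F = 25 + 5 = 30
  Z = 150
  J = 127
  V = 23 − 5·150 + 2·127 = -473
  G = 195 − 4·30 + 4·(-473) = -1817
Policy B (Z := 195):
  F = 25
  Z = 195
  J = 127
  V = 23 − 5·195 + 2·127 = -698
  G = 195 − 4·25 + 4·(-698) = -2697
G: -1817 − (-2697) = 880

880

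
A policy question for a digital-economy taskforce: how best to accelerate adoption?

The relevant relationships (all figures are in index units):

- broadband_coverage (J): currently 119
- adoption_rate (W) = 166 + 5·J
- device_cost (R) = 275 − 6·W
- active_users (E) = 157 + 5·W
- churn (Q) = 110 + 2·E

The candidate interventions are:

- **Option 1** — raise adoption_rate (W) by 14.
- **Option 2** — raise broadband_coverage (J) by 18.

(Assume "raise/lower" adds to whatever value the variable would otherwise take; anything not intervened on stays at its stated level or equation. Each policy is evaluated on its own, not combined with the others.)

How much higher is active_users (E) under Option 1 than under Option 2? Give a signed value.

-380

Option 1 (W + 14):
  J = 119
  W = 166 + 5·119 (+14 from intervention) = 775
  E = 157 + 5·775 = 4032
Option 2 (J + 18):
  J = 119 + 18 = 137
  W = 166 + 5·137 = 851
  E = 157 + 5·851 = 4412
E: 4032 − 4412 = -380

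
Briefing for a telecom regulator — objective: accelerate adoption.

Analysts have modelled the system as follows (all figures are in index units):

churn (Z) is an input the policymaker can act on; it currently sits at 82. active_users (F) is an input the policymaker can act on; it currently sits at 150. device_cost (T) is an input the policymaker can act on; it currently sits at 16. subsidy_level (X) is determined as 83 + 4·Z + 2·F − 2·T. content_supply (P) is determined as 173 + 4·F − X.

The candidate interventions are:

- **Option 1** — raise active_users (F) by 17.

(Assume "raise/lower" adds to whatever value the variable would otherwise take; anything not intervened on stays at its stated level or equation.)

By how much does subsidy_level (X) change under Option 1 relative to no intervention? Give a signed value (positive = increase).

Baseline:
  Z = 82
  F = 150
  T = 16
  X = 83 + 4·82 + 2·150 − 2·16 = 679
Option 1 (F + 17):
  Z = 82
  F = 150 + 17 = 167
  T = 16
  X = 83 + 4·82 + 2·167 − 2·16 = 713
Change in X: 713 − 679 = 34

34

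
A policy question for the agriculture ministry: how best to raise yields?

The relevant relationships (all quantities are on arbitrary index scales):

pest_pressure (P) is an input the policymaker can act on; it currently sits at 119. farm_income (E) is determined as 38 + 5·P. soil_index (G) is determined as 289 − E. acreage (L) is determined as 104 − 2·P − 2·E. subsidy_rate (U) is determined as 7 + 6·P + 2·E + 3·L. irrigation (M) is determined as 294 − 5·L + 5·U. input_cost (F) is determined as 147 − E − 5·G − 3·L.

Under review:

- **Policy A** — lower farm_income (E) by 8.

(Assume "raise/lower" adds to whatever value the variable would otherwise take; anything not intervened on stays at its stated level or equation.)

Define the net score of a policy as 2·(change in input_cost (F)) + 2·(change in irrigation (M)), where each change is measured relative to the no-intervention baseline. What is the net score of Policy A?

Baseline:
  P = 119
  E = 38 + 5·119 = 633
  G = 289 − 633 = -344
  L = 104 − 2·119 − 2·633 = -1400
  U = 7 + 6·119 + 2·633 + 3·(-1400) = -2213
  M = 294 − 5·(-1400) + 5·(-2213) = -3771
  F = 147 − 633 − 5·(-344) − 3·(-1400) = 5434
Policy A (E − 8):
  P = 119
  E = 38 + 5·119 (−8 from intervention) = 625
  G = 289 − 625 = -336
  L = 104 − 2·119 − 2·625 = -1384
  U = 7 + 6·119 + 2·625 + 3·(-1384) = -2181
  M = 294 − 5·(-1384) + 5·(-2181) = -3691
  F = 147 − 625 − 5·(-336) − 3·(-1384) = 5354
ΔF = 5354 − 5434 = -80; ΔM = -3691 − (-3771) = 80
Score = 2·(-80) + 2·80 = 0

0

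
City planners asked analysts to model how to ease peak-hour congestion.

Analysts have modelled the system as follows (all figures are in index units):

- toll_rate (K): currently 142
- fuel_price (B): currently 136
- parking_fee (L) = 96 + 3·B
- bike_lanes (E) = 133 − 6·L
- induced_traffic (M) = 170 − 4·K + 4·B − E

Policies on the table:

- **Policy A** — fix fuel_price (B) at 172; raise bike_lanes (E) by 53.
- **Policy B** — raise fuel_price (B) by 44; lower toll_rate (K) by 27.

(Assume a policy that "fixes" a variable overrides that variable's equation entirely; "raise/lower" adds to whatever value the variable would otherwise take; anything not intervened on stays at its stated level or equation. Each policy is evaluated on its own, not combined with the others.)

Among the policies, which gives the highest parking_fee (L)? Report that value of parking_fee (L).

636

Policy A (B := 172, E + 53):
  B = 172
  L = 96 + 3·172 = 612
Policy B (B + 44, K − 27):
  B = 136 + 44 = 180
  L = 96 + 3·180 = 636
Comparing — Policy A: L=612, Policy B: L=636. Highest is 636 (Policy B).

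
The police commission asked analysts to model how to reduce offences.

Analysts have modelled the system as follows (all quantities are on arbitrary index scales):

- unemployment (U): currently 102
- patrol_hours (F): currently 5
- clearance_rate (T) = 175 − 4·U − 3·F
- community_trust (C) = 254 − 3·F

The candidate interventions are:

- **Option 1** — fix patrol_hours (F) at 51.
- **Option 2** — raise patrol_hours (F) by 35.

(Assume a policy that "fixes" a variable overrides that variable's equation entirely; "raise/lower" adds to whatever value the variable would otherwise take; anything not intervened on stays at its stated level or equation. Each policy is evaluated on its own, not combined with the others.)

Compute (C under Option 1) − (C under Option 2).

Option 1 (F := 51):
  F = 51
  C = 254 − 3·51 = 101
Option 2 (F + 35):
  F = 5 + 35 = 40
  C = 254 − 3·40 = 134
C: 101 − 134 = -33

-33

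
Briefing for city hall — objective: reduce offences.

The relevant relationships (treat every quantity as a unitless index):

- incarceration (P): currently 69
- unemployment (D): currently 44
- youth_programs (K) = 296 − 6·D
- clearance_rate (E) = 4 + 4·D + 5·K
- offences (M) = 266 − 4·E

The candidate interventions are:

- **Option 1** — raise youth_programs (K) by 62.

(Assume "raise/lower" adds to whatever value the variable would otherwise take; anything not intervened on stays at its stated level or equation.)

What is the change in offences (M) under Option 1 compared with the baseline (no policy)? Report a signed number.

-1240

Baseline:
  D = 44
  K = 296 − 6·44 = 32
  E = 4 + 4·44 + 5·32 = 340
  M = 266 − 4·340 = -1094
Option 1 (K + 62):
  D = 44
  K = 296 − 6·44 (+62 from intervention) = 94
  E = 4 + 4·44 + 5·94 = 650
  M = 266 − 4·650 = -2334
Change in M: -2334 − (-1094) = -1240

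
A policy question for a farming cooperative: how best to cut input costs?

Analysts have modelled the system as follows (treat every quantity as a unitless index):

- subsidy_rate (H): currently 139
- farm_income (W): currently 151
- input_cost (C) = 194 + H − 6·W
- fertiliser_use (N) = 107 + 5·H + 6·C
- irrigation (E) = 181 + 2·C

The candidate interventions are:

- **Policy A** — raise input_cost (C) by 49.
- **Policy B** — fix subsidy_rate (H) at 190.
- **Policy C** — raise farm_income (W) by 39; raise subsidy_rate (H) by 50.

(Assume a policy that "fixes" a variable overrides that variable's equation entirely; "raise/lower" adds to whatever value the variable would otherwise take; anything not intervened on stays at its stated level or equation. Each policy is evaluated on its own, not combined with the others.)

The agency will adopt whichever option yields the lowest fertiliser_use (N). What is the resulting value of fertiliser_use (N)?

Policy A (C + 49):
  H = 139
  W = 151
  C = 194 + 139 − 6·151 (+49 from intervention) = -524
  N = 107 + 5·139 + 6·(-524) = -2342
Policy B (H := 190):
  H = 190
  W = 151
  C = 194 + 190 − 6·151 = -522
  N = 107 + 5·190 + 6·(-522) = -2075
Policy C (W + 39, H + 50):
  H = 139 + 50 = 189
  W = 151 + 39 = 190
  C = 194 + 189 − 6·190 = -757
  N = 107 + 5·189 + 6·(-757) = -3490
Comparing — Policy A: N=-2342, Policy B: N=-2075, Policy C: N=-3490. Lowest is -3490 (Policy C).

-3490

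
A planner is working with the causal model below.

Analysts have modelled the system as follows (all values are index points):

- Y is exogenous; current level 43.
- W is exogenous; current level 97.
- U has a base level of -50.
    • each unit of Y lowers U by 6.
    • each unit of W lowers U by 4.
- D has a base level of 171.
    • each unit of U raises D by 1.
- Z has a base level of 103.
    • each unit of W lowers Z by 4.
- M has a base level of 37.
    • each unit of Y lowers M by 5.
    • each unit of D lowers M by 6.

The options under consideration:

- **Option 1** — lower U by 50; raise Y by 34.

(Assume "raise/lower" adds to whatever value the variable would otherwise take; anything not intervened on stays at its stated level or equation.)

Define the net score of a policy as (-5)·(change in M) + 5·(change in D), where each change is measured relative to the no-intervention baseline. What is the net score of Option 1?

-8040

Baseline:
  Y = 43
  W = 97
  U = -50 − 6·43 − 4·97 = -696
  D = 171 + (-696) = -525
  M = 37 − 5·43 − 6·(-525) = 2972
Option 1 (U − 50, Y + 34):
  Y = 43 + 34 = 77
  W = 97
  U = -50 − 6·77 − 4·97 (−50 from intervention) = -950
  D = 171 + (-950) = -779
  M = 37 − 5·77 − 6·(-779) = 4326
ΔM = 4326 − 2972 = 1354; ΔD = -779 − (-525) = -254
Score = (-5)·1354 + 5·(-254) = -8040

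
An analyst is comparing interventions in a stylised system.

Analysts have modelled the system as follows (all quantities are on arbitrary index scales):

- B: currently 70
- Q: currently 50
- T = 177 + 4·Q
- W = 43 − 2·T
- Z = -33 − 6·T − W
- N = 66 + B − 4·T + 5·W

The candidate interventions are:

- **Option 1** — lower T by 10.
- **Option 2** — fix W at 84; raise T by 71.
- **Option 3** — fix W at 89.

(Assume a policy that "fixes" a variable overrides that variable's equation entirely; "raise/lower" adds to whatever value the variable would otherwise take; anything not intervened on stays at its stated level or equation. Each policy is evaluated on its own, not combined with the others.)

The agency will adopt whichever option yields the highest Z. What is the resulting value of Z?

Option 1 (T − 10):
  Q = 50
  T = 177 + 4·50 (−10 from intervention) = 367
  W = 43 − 2·367 = -691
  Z = -33 − 6·367 − (-691) = -1544
Option 2 (W := 84, T + 71):
  Q = 50
  T = 177 + 4·50 (+71 from intervention) = 448
  W = 84
  Z = -33 − 6·448 − 84 = -2805
Option 3 (W := 89):
  Q = 50
  T = 177 + 4·50 = 377
  W = 89
  Z = -33 − 6·377 − 89 = -2384
Comparing — Option 1: Z=-1544, Option 2: Z=-2805, Option 3: Z=-2384. Highest is -1544 (Option 1).

-1544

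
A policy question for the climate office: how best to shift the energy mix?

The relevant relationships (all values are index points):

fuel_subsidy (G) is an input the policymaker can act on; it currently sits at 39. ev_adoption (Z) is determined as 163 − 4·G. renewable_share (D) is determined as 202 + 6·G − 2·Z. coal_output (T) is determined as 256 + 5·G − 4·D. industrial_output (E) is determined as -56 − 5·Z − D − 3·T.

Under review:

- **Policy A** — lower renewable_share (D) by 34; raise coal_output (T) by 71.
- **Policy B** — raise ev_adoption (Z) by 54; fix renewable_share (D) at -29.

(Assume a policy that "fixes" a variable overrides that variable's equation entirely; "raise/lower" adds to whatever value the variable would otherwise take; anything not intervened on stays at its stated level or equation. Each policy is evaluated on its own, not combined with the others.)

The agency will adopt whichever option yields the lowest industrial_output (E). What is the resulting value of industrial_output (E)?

Policy A (D − 34, T + 71):
  G = 39
  Z = 163 − 4·39 = 7
  D = 202 + 6·39 − 2·7 (−34 from intervention) = 388
  T = 256 + 5·39 − 4·388 (+71 from intervention) = -1030
  E = -56 − 5·7 − 388 − 3·(-1030) = 2611
Policy B (Z + 54, D := -29):
  G = 39
  Z = 163 − 4·39 (+54 from intervention) = 61
  D = -29
  T = 256 + 5·39 − 4·(-29) = 567
  E = -56 − 5·61 − (-29) − 3·567 = -2033
Comparing — Policy A: E=2611, Policy B: E=-2033. Lowest is -2033 (Policy B).

-2033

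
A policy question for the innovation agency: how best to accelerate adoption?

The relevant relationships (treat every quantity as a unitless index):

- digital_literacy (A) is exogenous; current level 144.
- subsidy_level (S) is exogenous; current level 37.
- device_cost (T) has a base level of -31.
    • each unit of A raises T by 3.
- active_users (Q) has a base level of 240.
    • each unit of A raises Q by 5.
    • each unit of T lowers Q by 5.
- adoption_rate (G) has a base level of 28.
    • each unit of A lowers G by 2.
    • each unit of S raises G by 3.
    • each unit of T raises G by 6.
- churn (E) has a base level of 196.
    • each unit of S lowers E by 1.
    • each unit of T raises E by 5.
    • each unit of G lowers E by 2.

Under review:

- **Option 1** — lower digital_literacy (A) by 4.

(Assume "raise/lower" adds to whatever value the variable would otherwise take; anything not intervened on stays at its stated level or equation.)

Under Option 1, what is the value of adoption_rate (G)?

2193

Option 1 (A − 4):
  A = 144 − 4 = 140
  S = 37
  T = -31 + 3·140 = 389
  G = 28 − 2·140 + 3·37 + 6·389 = 2193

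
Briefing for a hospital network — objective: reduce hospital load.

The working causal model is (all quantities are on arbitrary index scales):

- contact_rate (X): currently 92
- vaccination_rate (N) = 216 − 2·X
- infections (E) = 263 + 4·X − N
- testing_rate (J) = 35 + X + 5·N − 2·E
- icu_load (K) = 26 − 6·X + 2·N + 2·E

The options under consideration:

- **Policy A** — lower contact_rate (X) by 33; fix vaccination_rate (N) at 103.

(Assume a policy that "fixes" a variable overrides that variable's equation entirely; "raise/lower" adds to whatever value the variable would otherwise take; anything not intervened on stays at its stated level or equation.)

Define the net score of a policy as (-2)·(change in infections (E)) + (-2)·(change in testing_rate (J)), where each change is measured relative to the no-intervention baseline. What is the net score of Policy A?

Baseline:
  X = 92
  N = 216 − 2·92 = 32
  E = 263 + 4·92 − 32 = 599
  J = 35 + 92 + 5·32 − 2·599 = -911
Policy A (X − 33, N := 103):
  X = 92 − 33 = 59
  N = 103
  E = 263 + 4·59 − 103 = 396
  J = 35 + 59 + 5·103 − 2·396 = -183
ΔE = 396 − 599 = -203; ΔJ = -183 − (-911) = 728
Score = (-2)·(-203) + (-2)·728 = -1050

-1050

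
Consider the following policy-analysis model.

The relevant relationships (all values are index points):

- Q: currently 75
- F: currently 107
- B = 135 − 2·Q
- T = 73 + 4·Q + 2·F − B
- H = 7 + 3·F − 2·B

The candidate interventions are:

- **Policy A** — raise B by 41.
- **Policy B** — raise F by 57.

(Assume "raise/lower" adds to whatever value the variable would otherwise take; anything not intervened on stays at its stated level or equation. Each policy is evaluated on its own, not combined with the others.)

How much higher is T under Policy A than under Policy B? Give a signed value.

-155

Policy A (B + 41):
  Q = 75
  F = 107
  B = 135 − 2·75 (+41 from intervention) = 26
  T = 73 + 4·75 + 2·107 − 26 = 561
Policy B (F + 57):
  Q = 75
  F = 107 + 57 = 164
  B = 135 − 2·75 = -15
  T = 73 + 4·75 + 2·164 − (-15) = 716
T: 561 − 716 = -155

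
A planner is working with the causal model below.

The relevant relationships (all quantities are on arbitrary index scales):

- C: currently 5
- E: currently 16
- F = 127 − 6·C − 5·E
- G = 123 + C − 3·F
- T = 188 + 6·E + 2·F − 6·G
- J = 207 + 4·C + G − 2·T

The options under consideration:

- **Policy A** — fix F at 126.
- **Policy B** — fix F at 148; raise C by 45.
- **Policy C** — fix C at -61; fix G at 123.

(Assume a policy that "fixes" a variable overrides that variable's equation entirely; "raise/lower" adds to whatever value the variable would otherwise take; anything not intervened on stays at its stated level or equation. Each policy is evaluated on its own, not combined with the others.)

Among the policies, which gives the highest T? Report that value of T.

Policy A (F := 126):
  C = 5
  E = 16
  F = 126
  G = 123 + 5 − 3·126 = -250
  T = 188 + 6·16 + 2·126 − 6·(-250) = 2036
Policy B (F := 148, C + 45):
  C = 5 + 45 = 50
  E = 16
  F = 148
  G = 123 + 50 − 3·148 = -271
  T = 188 + 6·16 + 2·148 − 6·(-271) = 2206
Policy C (C := -61, G := 123):
  C = -61
  E = 16
  F = 127 − 6·(-61) − 5·16 = 413
  G = 123
  T = 188 + 6·16 + 2·413 − 6·123 = 372
Comparing — Policy A: T=2036, Policy B: T=2206, Policy C: T=372. Highest is 2206 (Policy B).

2206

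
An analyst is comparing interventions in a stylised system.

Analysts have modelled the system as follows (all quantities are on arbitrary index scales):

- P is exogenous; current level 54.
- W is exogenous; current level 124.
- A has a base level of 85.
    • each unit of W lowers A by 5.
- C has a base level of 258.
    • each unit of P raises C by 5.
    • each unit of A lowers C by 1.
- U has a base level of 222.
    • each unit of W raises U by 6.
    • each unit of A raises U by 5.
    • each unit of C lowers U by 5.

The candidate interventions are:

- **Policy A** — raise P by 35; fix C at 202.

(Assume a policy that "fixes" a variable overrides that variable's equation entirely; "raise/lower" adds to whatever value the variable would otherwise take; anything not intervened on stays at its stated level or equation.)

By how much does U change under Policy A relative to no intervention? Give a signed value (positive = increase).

Baseline:
  P = 54
  W = 124
  A = 85 − 5·124 = -535
  C = 258 + 5·54 − (-535) = 1063
  U = 222 + 6·124 + 5·(-535) − 5·1063 = -7024
Policy A (P + 35, C := 202):
  P = 54 + 35 = 89
  W = 124
  A = 85 − 5·124 = -535
  C = 202
  U = 222 + 6·124 + 5·(-535) − 5·202 = -2719
Change in U: -2719 − (-7024) = 4305

4305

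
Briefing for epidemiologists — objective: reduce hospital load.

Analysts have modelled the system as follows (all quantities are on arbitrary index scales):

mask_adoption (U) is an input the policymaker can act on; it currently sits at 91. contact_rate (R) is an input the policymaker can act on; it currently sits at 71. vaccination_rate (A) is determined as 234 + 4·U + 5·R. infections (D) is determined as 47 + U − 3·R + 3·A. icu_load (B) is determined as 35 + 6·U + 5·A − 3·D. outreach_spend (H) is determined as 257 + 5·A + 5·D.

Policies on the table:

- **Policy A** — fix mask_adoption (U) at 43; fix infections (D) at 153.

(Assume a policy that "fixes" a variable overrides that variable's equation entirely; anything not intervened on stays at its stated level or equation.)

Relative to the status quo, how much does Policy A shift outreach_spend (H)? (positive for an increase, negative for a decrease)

-14115

Baseline:
  U = 91
  R = 71
  A = 234 + 4·91 + 5·71 = 953
  D = 47 + 91 − 3·71 + 3·953 = 2784
  H = 257 + 5·953 + 5·2784 = 18942
Policy A (U := 43, D := 153):
  U = 43
  R = 71
  A = 234 + 4·43 + 5·71 = 761
  D = 153
  H = 257 + 5·761 + 5·153 = 4827
Change in H: 4827 − 18942 = -14115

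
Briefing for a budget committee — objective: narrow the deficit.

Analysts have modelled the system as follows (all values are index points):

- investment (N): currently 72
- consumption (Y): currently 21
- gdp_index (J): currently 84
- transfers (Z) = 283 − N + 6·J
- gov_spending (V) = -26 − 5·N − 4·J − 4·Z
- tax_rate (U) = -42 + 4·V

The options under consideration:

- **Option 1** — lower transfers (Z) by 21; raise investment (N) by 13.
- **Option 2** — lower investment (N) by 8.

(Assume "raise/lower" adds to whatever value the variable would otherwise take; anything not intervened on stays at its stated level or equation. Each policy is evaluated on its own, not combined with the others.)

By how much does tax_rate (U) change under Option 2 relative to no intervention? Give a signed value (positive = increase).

32

Baseline:
  N = 72
  J = 84
  Z = 283 − 72 + 6·84 = 715
  V = -26 − 5·72 − 4·84 − 4·715 = -3582
  U = -42 + 4·(-3582) = -14370
Option 2 (N − 8):
  N = 72 − 8 = 64
  J = 84
  Z = 283 − 64 + 6·84 = 723
  V = -26 − 5·64 − 4·84 − 4·723 = -3574
  U = -42 + 4·(-3574) = -14338
Change in U: -14338 − (-14370) = 32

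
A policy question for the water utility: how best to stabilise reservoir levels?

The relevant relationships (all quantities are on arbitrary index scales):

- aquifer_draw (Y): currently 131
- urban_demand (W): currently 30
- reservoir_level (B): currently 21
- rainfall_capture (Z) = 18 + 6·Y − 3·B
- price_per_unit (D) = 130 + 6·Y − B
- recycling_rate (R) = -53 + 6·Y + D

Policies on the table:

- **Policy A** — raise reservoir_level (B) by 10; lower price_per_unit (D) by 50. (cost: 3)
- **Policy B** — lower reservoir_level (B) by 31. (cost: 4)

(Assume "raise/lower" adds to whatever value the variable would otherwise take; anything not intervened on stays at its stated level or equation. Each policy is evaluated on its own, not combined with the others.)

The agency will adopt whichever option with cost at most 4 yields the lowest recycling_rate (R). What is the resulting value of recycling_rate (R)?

1568

Policy A (B + 10, D − 50):
  Y = 131
  B = 21 + 10 = 31
  D = 130 + 6·131 − 31 (−50 from intervention) = 835
  R = -53 + 6·131 + 835 = 1568
Policy B (B − 31):
  Y = 131
  B = 21 − 31 = -10
  D = 130 + 6·131 − (-10) = 926
  R = -53 + 6·131 + 926 = 1659
Comparing — Policy A: R=1568, Policy B: R=1659. Lowest is 1568 (Policy A).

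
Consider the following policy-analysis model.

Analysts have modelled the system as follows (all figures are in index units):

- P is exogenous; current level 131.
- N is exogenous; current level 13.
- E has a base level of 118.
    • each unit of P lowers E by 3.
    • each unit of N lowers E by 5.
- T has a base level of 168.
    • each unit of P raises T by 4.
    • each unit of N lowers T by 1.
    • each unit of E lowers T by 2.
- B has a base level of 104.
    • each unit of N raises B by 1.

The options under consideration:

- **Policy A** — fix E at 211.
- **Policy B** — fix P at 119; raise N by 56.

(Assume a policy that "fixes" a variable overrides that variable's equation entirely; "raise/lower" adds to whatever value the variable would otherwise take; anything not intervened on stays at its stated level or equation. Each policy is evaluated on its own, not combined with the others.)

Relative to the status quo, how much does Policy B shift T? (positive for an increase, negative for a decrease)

Baseline:
  P = 131
  N = 13
  E = 118 − 3·131 − 5·13 = -340
  T = 168 + 4·131 − 13 − 2·(-340) = 1359
Policy B (P := 119, N + 56):
  P = 119
  N = 13 + 56 = 69
  E = 118 − 3·119 − 5·69 = -584
  T = 168 + 4·119 − 69 − 2·(-584) = 1743
Change in T: 1743 − 1359 = 384

384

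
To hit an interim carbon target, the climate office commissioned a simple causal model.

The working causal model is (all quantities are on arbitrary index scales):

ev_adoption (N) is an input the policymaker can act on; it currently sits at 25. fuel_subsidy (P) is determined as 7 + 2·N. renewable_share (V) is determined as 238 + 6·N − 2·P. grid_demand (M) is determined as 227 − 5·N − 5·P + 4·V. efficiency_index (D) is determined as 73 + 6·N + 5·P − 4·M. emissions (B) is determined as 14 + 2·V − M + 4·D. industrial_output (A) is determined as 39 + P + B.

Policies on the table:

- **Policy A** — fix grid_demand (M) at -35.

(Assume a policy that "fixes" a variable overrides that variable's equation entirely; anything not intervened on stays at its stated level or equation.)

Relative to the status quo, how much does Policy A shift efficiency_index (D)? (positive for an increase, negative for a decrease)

Baseline:
  N = 25
  P = 7 + 2·25 = 57
  V = 238 + 6·25 − 2·57 = 274
  M = 227 − 5·25 − 5·57 + 4·274 = 913
  D = 73 + 6·25 + 5·57 − 4·913 = -3144
Policy A (M := -35):
  N = 25
  P = 7 + 2·25 = 57
  V = 238 + 6·25 − 2·57 = 274
  M = -35
  D = 73 + 6·25 + 5·57 − 4·(-35) = 648
Change in D: 648 − (-3144) = 3792

3792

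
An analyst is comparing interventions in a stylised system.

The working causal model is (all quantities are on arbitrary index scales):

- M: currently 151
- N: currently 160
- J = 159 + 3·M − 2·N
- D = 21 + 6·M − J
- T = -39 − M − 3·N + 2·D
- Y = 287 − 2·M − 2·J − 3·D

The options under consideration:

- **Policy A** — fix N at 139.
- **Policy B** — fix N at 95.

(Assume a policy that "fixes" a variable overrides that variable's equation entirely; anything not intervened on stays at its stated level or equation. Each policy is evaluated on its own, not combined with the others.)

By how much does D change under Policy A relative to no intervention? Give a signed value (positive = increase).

-42

Baseline:
  M = 151
  N = 160
  J = 159 + 3·151 − 2·160 = 292
  D = 21 + 6·151 − 292 = 635
Policy A (N := 139):
  M = 151
  N = 139
  J = 159 + 3·151 − 2·139 = 334
  D = 21 + 6·151 − 334 = 593
Change in D: 593 − 635 = -42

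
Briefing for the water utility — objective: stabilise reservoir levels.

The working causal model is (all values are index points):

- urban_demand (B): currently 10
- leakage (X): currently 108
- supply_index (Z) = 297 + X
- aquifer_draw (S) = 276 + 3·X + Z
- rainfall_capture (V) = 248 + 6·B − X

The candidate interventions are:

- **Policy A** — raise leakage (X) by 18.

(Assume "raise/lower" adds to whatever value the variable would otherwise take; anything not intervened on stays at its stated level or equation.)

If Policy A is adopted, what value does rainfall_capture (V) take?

182

Policy A (X + 18):
  B = 10
  X = 108 + 18 = 126
  V = 248 + 6·10 − 126 = 182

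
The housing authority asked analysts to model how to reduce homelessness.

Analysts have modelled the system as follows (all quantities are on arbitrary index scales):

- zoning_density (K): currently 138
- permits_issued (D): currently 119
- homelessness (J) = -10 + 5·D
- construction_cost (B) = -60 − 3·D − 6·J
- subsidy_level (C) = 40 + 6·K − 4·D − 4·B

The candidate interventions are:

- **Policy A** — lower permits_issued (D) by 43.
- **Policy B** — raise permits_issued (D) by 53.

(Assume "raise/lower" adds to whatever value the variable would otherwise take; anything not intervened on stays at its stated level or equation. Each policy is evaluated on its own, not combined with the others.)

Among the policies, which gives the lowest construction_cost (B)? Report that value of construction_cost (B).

-5676

Policy A (D − 43):
  D = 119 − 43 = 76
  J = -10 + 5·76 = 370
  B = -60 − 3·76 − 6·370 = -2508
Policy B (D + 53):
  D = 119 + 53 = 172
  J = -10 + 5·172 = 850
  B = -60 − 3·172 − 6·850 = -5676
Comparing — Policy A: B=-2508, Policy B: B=-5676. Lowest is -5676 (Policy B).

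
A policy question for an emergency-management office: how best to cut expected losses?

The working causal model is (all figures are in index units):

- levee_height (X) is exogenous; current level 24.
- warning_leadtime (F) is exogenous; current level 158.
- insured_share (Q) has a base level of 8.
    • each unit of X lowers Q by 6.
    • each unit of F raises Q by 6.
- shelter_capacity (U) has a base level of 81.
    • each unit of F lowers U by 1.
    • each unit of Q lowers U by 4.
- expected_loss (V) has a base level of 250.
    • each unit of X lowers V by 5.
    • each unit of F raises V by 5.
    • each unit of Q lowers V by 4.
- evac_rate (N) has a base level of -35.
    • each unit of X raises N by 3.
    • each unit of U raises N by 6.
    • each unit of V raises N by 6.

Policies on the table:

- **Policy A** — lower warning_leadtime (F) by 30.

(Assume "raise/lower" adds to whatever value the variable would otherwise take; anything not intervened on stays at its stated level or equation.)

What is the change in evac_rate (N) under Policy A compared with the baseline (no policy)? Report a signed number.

7920

Baseline:
  X = 24
  F = 158
  Q = 8 − 6·24 + 6·158 = 812
  U = 81 − 158 − 4·812 = -3325
  V = 250 − 5·24 + 5·158 − 4·812 = -2328
  N = -35 + 3·24 + 6·(-3325) + 6·(-2328) = -33881
Policy A (F − 30):
  X = 24
  F = 158 − 30 = 128
  Q = 8 − 6·24 + 6·128 = 632
  U = 81 − 128 − 4·632 = -2575
  V = 250 − 5·24 + 5·128 − 4·632 = -1758
  N = -35 + 3·24 + 6·(-2575) + 6·(-1758) = -25961
Change in N: -25961 − (-33881) = 7920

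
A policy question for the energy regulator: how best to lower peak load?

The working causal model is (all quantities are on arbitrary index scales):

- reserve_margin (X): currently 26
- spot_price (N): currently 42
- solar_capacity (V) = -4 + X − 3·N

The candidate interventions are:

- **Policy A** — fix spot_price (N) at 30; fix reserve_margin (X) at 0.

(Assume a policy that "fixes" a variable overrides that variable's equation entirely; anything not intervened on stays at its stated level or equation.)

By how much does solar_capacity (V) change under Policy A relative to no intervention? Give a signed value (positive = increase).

Baseline:
  X = 26
  N = 42
  V = -4 + 26 − 3·42 = -104
Policy A (N := 30, X := 0):
  X = 0
  N = 30
  V = -4 + 0 − 3·30 = -94
Change in V: -94 − (-104) = 10

10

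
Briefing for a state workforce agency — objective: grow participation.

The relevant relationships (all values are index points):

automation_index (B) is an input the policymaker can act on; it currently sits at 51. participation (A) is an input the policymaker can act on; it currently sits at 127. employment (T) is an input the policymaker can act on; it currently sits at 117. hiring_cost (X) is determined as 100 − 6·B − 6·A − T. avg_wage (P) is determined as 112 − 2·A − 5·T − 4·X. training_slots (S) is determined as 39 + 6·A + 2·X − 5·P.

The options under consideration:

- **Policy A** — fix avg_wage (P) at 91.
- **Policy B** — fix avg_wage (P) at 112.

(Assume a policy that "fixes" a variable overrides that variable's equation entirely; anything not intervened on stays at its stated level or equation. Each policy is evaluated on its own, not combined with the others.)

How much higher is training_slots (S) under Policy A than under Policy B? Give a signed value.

Policy A (P := 91):
  B = 51
  A = 127
  T = 117
  X = 100 − 6·51 − 6·127 − 117 = -1085
  P = 91
  S = 39 + 6·127 + 2·(-1085) − 5·91 = -1824
Policy B (P := 112):
  B = 51
  A = 127
  T = 117
  X = 100 − 6·51 − 6·127 − 117 = -1085
  P = 112
  S = 39 + 6·127 + 2·(-1085) − 5·112 = -1929
S: -1824 − (-1929) = 105

105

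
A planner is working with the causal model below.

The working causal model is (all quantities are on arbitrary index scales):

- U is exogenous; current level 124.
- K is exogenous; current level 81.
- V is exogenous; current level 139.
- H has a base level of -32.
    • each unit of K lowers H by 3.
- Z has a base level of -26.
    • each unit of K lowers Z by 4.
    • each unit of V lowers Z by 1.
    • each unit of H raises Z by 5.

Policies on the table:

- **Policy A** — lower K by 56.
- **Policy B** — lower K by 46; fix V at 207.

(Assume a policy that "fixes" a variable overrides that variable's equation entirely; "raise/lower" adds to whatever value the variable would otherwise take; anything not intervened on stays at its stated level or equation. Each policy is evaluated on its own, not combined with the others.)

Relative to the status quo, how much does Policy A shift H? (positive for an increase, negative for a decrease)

Baseline:
  K = 81
  H = -32 − 3·81 = -275
Policy A (K − 56):
  K = 81 − 56 = 25
  H = -32 − 3·25 = -107
Change in H: -107 − (-275) = 168

168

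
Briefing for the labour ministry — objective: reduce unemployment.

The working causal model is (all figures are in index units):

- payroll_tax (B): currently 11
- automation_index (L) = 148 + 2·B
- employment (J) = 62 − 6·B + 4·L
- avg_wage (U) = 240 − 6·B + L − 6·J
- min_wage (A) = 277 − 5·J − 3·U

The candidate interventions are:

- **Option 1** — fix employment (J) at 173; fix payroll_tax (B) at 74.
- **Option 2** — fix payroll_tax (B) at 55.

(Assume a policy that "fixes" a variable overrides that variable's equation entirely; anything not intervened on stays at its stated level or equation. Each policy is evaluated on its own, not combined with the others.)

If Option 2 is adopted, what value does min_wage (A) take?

Option 2 (B := 55):
  B = 55
  L = 148 + 2·55 = 258
  J = 62 − 6·55 + 4·258 = 764
  U = 240 − 6·55 + 258 − 6·764 = -4416
  A = 277 − 5·764 − 3·(-4416) = 9705

9705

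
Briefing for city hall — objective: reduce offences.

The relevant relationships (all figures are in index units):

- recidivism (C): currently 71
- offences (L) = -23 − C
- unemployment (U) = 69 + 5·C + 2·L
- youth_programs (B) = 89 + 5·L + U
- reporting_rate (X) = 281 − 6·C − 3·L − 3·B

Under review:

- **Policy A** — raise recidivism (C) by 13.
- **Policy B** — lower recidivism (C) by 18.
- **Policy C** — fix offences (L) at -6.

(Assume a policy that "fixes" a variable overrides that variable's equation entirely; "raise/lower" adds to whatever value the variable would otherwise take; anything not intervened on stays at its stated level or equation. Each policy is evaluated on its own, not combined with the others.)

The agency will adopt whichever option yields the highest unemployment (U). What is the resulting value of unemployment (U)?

412

Policy A (C + 13):
  C = 71 + 13 = 84
  L = -23 − 84 = -107
  U = 69 + 5·84 + 2·(-107) = 275
Policy B (C − 18):
  C = 71 − 18 = 53
  L = -23 − 53 = -76
  U = 69 + 5·53 + 2·(-76) = 182
Policy C (L := -6):
  C = 71
  L = -6
  U = 69 + 5·71 + 2·(-6) = 412
Comparing — Policy A: U=275, Policy B: U=182, Policy C: U=412. Highest is 412 (Policy C).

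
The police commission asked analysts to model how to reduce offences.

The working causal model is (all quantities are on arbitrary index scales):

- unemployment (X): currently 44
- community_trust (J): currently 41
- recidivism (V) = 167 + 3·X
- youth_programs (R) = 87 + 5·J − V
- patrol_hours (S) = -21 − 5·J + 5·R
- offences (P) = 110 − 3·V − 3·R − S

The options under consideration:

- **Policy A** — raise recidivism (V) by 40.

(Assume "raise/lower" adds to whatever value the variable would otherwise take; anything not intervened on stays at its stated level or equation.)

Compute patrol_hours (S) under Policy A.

Policy A (V + 40):
  X = 44
  J = 41
  V = 167 + 3·44 (+40 from intervention) = 339
  R = 87 + 5·41 − 339 = -47
  S = -21 − 5·41 + 5·(-47) = -461

-461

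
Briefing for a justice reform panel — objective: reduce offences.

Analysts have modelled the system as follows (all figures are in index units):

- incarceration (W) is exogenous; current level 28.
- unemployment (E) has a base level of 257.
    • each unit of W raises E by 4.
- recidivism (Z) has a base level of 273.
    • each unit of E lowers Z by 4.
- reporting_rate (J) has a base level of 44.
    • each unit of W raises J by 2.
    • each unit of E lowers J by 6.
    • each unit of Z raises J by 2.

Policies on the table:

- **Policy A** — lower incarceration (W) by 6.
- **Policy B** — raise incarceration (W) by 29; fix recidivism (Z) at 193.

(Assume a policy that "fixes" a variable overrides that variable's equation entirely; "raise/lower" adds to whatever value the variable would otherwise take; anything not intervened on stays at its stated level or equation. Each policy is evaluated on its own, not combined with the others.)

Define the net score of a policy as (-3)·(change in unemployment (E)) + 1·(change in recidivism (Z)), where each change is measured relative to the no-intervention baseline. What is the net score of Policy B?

1048

Baseline:
  W = 28
  E = 257 + 4·28 = 369
  Z = 273 − 4·369 = -1203
Policy B (W + 29, Z := 193):
  W = 28 + 29 = 57
  E = 257 + 4·57 = 485
  Z = 193
ΔE = 485 − 369 = 116; ΔZ = 193 − (-1203) = 1396
Score = (-3)·116 + 1·1396 = 1048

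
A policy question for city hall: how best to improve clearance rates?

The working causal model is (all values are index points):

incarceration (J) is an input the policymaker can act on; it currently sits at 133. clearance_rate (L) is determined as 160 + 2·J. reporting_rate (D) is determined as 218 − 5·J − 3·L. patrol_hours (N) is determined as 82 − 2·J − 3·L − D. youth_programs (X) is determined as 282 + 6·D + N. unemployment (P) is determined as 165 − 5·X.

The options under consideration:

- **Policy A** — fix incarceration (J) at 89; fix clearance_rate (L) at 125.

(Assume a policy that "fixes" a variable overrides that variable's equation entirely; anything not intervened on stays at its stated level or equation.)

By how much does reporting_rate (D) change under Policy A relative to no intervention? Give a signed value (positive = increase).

Baseline:
  J = 133
  L = 160 + 2·133 = 426
  D = 218 − 5·133 − 3·426 = -1725
Policy A (J := 89, L := 125):
  J = 89
  L = 125
  D = 218 − 5·89 − 3·125 = -602
Change in D: -602 − (-1725) = 1123

1123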